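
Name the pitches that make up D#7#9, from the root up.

D♯  F𝄪  A♯  C♯  E𝄪

D#7#9: dominant seventh sharp nine on D♯.
D♯ — root
F𝄪 — major 3rd
A♯ — perfect 5th
C♯ — minor 7th
E𝄪 — augmented 9th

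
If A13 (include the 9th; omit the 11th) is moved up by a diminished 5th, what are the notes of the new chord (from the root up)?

A up a diminished 5th → Eb. New chord: Eb dominant thirteenth.
Root: Eb
Major 3rd (3rd): G
Perfect 5th (5th): Bb
Minor 7th (7th): Db
Major 9th (9th): F
Major 13th (13th): C

Eb, G, Bb, Db, F, C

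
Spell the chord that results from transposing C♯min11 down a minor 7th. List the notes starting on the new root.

D#, F#, A#, C#, E#, G#

A minor 7th down from C# is D#, so the new chord is D# minor eleventh.
D# — root
F# — minor 3rd
A# — perfect 5th
C# — minor 7th
E# — major 9th
G# — perfect 11th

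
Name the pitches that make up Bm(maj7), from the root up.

Root B, quality minor-major seventh:
Root: B
Minor 3rd (3rd): D
Perfect 5th (5th): F#
Major 7th (7th): A#

B, D, F#, A#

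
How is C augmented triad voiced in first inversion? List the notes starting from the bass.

E, G#, C

In root position, C augmented triad is C–E–G#.
First inversion puts the third (E) in the bass.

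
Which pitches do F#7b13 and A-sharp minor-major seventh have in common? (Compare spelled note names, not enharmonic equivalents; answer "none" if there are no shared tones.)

A#, C#

F#7b13 = F#, A#, C#, E, D.
A-sharp minor-major seventh = A#, C#, E#, G##.
Shared: A#, C#.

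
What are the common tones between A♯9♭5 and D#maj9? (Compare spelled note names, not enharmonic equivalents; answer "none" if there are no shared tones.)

A# C##

A♯9♭5 = A#, C##, E, G#, B#.
D#maj9 = D#, F##, A#, C##, E#.
Shared: A#, C##.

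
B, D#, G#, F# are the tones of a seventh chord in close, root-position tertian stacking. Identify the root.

Arranged so that each adjacent pair is a third by letter name: G# – B – D# – F#.
The bottom of that stack, G#, is the root (this is G# minor seventh).

G#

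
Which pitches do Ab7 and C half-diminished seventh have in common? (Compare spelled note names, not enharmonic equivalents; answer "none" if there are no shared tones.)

C – Eb – Gb

Ab7: Ab C Eb Gb
C half-diminished seventh: C Eb Gb Bb
Common to both → C, Eb, Gb.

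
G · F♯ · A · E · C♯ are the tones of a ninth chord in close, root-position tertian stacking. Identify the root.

Stacking in thirds gives F♯ – A – C♯ – E – G, so F♯ is the root — F♯ minor seventh flat nine.

F♯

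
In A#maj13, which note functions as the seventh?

G𝄪

Root of A#maj13 = A♯. The 7th is a major 7th: A♯ up a major 7th → G𝄪.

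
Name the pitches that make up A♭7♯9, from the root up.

A♭7♯9: dominant seventh sharp nine on Ab.
Ab — root
C — major 3rd
Eb — perfect 5th
Gb — minor 7th
B — augmented 9th

Ab C Eb Gb B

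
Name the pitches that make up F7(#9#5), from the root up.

Root F, quality dominant seventh sharp nine sharp five:
F — root
A — major 3rd
C# — augmented 5th
Eb — minor 7th
G# — augmented 9th

F, A, C#, Eb, G#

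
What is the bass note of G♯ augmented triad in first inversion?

G♯ augmented triad = G#–B#–D##. First inversion → third in the bass = B#.

B#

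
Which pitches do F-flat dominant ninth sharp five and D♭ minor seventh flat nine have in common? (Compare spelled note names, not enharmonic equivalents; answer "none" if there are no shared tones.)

F-flat dominant ninth sharp five: F-flat A-flat C E-double-flat G-flat
D♭ minor seventh flat nine: D-flat F-flat A-flat C-flat E-double-flat
Common to both → F-flat, A-flat, E-double-flat.

F-flat, A-flat, E-double-flat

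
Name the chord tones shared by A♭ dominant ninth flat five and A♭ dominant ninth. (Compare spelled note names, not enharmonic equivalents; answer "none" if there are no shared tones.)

A♭, C, G♭, B♭

A♭ dominant ninth flat five: A♭ C E𝄫 G♭ B♭
A♭ dominant ninth: A♭ C E♭ G♭ B♭
Common to both → A♭, C, G♭, B♭.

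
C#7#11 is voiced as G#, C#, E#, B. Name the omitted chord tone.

F##

C#7#11 = C#, E#, G#, B, F##. The voicing lacks the 11th (augmented 11th), F##.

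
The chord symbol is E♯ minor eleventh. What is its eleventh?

A#

Root of E♯ minor eleventh = E#. The 11th is a perfect 11th: E# up a perfect 11th → A#.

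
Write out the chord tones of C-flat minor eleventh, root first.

C-flat minor eleventh is a minor eleventh built on C-flat.
root → C-flat
3rd (minor 3rd) → E-double-flat
5th (perfect 5th) → G-flat
7th (minor 7th) → B-double-flat
9th (major 9th) → D-flat
11th (perfect 11th) → F-flat

C-flat  E-double-flat  G-flat  B-double-flat  D-flat  F-flat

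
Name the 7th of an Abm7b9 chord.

Root of Abm7b9 = Ab. The 7th is a minor 7th: Ab up a minor 7th → Gb.

Gb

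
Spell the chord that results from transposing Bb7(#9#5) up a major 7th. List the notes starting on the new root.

Transposed root: B♭ → A (major 7th up). So we spell A dominant seventh sharp nine sharp five:
root → A
3rd (major 3rd) → C♯
5th (augmented 5th) → E♯
7th (minor 7th) → G
9th (augmented 9th) → B♯

A – C♯ – E♯ – G – B♯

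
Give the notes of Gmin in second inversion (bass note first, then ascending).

D, G, B♭

Gmin = G–B♭–D; second inversion → fifth (D) lowest.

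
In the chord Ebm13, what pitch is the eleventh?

A♭

Ebm13 is built on E♭; its 11th is a perfect 11th above the root.
A fourth above E uses the letter A, and the perfect 11th above E♭ is A♭.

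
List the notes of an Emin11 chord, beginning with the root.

E, G, B, D, F#, A

Emin11 is a minor eleventh built on E.
root → E
3rd (minor 3rd) → G
5th (perfect 5th) → B
7th (minor 7th) → D
9th (major 9th) → F#
11th (perfect 11th) → A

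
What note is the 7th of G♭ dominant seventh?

F-flat

Root of G♭ dominant seventh = G-flat. The 7th is a minor 7th: G-flat up a minor 7th → F-flat.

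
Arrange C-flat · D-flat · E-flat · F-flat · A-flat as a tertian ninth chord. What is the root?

D-flat

Arranged so that each adjacent pair is a third by letter name: D-flat – F-flat – A-flat – C-flat – E-flat.
The bottom of that stack, D-flat, is the root (this is D-flat minor ninth).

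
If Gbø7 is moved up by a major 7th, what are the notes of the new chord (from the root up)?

F Ab Cb Eb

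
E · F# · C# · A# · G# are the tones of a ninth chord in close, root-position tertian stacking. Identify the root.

F#

Stacking in thirds gives F# – A# – C# – E – G#, so F# is the root — F# dominant ninth.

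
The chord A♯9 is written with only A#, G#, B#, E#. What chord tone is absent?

C##

The full A♯9 chord is A#, C##, E#, G#, B#.
Comparing with the voicing, the major 3rd (3rd) — C## — is absent.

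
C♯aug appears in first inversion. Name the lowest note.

C♯aug in root position is C#–E#–G##.
First inversion places the third in the bass, which is E#.

E#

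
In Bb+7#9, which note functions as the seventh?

Root of Bb+7#9 = Bb. The 7th is a minor 7th: Bb up a minor 7th → Ab.

Ab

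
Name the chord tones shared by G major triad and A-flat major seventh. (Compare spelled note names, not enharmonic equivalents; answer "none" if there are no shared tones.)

G

G major triad: G B D
A-flat major seventh: A-flat C E-flat G
Common to both → G.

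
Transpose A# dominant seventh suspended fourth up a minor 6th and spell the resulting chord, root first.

F# – B – C# – E

A minor 6th up from A# is F#, so the new chord is F# dominant seventh suspended fourth.
Root: F#
Perfect 4th (4th): B
Perfect 5th (5th): C#
Minor 7th (7th): E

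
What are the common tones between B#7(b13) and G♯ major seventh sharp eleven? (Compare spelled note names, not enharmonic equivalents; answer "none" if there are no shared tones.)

B♯, F𝄪, G♯

B#7(b13) = B♯, D𝄪, F𝄪, A♯, G♯.
G♯ major seventh sharp eleven = G♯, B♯, D♯, F𝄪, C𝄪.
Shared: B♯, F𝄪, G♯.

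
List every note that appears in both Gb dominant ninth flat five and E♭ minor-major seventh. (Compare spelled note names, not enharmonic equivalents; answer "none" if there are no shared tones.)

G-flat, B-flat

Gb dominant ninth flat five = G-flat, B-flat, D-double-flat, F-flat, A-flat.
E♭ minor-major seventh = E-flat, G-flat, B-flat, D.
Shared: G-flat, B-flat.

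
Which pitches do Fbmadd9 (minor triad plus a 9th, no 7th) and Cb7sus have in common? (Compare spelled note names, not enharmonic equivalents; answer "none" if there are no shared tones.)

Fbmadd9: Fb Abb Cb Gb
Cb7sus: Cb Fb Gb Bbb
Common to both → Fb, Cb, Gb.

Fb – Cb – Gb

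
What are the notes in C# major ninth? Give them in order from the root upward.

Root C♯, quality major ninth:
- root: C♯
- major 3rd: E♯
- perfect 5th: G♯
- major 7th: B♯
- major 9th: D♯

C♯, E♯, G♯, B♯, D♯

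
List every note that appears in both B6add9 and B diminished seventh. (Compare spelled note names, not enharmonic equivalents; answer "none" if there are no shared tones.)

B

B6add9: B D# F# G# C#
B diminished seventh: B D F Ab
Common to both → B.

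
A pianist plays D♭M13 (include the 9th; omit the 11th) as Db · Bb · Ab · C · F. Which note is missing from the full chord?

The full D♭M13 chord is Db, F, Ab, C, Eb, Bb.
Comparing with the voicing, the major 9th (9th) — Eb — is absent.

Eb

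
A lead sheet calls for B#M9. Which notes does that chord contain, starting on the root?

B#  D##  F##  A##  C##

Root B#, quality major ninth:
B# — root
D## — major 3rd
F## — perfect 5th
A## — major 7th
C## — major 9th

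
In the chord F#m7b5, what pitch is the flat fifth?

C

Root of F#m7b5 = F♯. The 5th is a diminished 5th: F♯ up a diminished 5th → C.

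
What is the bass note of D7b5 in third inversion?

D7b5 = D–F#–Ab–C. Third inversion → seventh in the bass = C.

C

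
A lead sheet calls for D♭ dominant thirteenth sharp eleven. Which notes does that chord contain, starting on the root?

D♭, F, A♭, C♭, E♭, G, B♭

D♭ dominant thirteenth sharp eleven is a dominant thirteenth sharp eleven built on D♭.
- root: D♭
- major 3rd: F
- perfect 5th: A♭
- minor 7th: C♭
- major 9th: E♭
- augmented 11th: G
- major 13th: B♭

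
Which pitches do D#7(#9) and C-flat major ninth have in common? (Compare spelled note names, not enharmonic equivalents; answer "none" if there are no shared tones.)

D#7(#9) = D#, F##, A#, C#, E##.
C-flat major ninth = Cb, Eb, Gb, Bb, Db.
Shared: none.

none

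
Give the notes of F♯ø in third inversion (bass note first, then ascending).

In root position, F♯ø is F#–A–C–E.
Third inversion puts the seventh (E) in the bass.

E – F# – A – C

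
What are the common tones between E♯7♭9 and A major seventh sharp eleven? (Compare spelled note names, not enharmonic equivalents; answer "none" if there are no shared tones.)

D#

E♯7♭9 = E#, G##, B#, D#, F#.
A major seventh sharp eleven = A, C#, E, G#, D#.
Shared: D#.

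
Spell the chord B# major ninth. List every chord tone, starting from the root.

Root B♯, quality major ninth:
- root: B♯
- major 3rd: D𝄪
- perfect 5th: F𝄪
- major 7th: A𝄪
- major 9th: C𝄪

B♯, D𝄪, F𝄪, A𝄪, C𝄪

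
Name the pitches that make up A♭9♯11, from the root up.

A♭9♯11 is a dominant ninth sharp eleven built on Ab.
Root: Ab
Major 3rd (3rd): C
Perfect 5th (5th): Eb
Minor 7th (7th): Gb
Major 9th (9th): Bb
Augmented 11th (11th): D

Ab, C, Eb, Gb, Bb, D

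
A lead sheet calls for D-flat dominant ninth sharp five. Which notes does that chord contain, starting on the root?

Root D-flat, quality dominant ninth sharp five:
- root: D-flat
- major 3rd: F
- augmented 5th: A
- minor 7th: C-flat
- major 9th: E-flat

D-flat, F, A, C-flat, E-flat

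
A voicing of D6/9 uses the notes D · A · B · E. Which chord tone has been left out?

The full D6/9 chord is D, F♯, A, B, E.
Comparing with the voicing, the major 3rd (3rd) — F♯ — is absent.

F♯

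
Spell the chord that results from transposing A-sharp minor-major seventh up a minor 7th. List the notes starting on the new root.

G#, B, D#, F##

Transposed root: A# → G# (minor 7th up). So we spell G# minor-major seventh:
- root: G#
- minor 3rd: B
- perfect 5th: D#
- major 7th: F##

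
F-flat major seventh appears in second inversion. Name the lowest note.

Cb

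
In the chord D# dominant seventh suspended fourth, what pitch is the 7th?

Root of D# dominant seventh suspended fourth = D♯. The 7th is a minor 7th: D♯ up a minor 7th → C♯.

C♯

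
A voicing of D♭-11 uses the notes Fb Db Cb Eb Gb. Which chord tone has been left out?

Ab

The full D♭-11 chord is Db, Fb, Ab, Cb, Eb, Gb.
Comparing with the voicing, the perfect 5th (5th) — Ab — is absent.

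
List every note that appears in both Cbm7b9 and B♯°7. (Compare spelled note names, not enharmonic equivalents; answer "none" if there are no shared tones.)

Cbm7b9: C♭ E𝄫 G♭ B𝄫 D𝄫
B♯°7: B♯ D♯ F♯ A
Common to both → none.

none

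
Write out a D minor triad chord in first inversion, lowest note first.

F  A  D

In root position, D minor triad is D–F–A.
First inversion puts the third (F) in the bass.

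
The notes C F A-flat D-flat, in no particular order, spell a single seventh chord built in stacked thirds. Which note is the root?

D-flat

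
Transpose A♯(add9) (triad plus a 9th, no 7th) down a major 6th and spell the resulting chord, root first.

C# – E# – G# – D#

A major 6th down from A# is C#, so the new chord is C# added-ninth.
C# — root
E# — major 3rd
G# — perfect 5th
D# — major 9th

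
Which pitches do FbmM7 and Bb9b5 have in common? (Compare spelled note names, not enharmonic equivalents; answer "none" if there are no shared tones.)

Fb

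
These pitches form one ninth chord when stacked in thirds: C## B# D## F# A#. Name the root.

B#

Stacking in thirds gives B# – D## – F# – A# – C##, so B# is the root — B# dominant ninth flat five.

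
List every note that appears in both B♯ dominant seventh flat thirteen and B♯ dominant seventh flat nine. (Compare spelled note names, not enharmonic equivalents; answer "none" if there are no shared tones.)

B-sharp – D-double-sharp – F-double-sharp – A-sharp

B♯ dominant seventh flat thirteen = B-sharp, D-double-sharp, F-double-sharp, A-sharp, G-sharp.
B♯ dominant seventh flat nine = B-sharp, D-double-sharp, F-double-sharp, A-sharp, C-sharp.
Shared: B-sharp, D-double-sharp, F-double-sharp, A-sharp.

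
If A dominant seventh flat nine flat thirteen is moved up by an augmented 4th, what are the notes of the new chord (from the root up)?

D♯ – F𝄪 – A♯ – C♯ – E – B

An augmented 4th up from A is D♯, so the new chord is D♯ dominant seventh flat nine flat thirteen.
Root: D♯
Major 3rd (3rd): F𝄪
Perfect 5th (5th): A♯
Minor 7th (7th): C♯
Minor 9th (9th): E
Minor 13th (13th): B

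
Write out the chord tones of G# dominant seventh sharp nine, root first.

G#  B#  D#  F#  A##

G# dominant seventh sharp nine is a dominant seventh sharp nine built on G#.
G# — root
B# — major 3rd
D# — perfect 5th
F# — minor 7th
A## — augmented 9th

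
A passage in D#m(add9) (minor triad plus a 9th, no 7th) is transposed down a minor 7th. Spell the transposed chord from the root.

E# G# B# F##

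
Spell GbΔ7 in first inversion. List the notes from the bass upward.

B♭, D♭, F, G♭

In root position, GbΔ7 is G♭–B♭–D♭–F.
First inversion puts the third (B♭) in the bass.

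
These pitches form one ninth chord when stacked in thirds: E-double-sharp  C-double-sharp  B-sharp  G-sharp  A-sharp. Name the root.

A-sharp

Arranged so that each adjacent pair is a third by letter name: A-sharp – C-double-sharp – E-double-sharp – G-sharp – B-sharp.
The bottom of that stack, A-sharp, is the root (this is A-sharp dominant ninth sharp five).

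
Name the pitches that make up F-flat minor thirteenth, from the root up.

F-flat minor thirteenth: minor thirteenth on Fb.
- root: Fb
- minor 3rd: Abb
- perfect 5th: Cb
- minor 7th: Ebb
- major 9th: Gb
- perfect 11th: Bbb
- major 13th: Db

Fb, Abb, Cb, Ebb, Gb, Bbb, Db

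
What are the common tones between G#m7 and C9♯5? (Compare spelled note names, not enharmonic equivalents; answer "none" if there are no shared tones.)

G♯

G#m7 = G♯, B, D♯, F♯.
C9♯5 = C, E, G♯, B♭, D.
Shared: G♯.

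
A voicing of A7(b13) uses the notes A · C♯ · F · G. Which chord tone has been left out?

The full A7(b13) chord is A, C♯, E, G, F.
Comparing with the voicing, the perfect 5th (5th) — E — is absent.

E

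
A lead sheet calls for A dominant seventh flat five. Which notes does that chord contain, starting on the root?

A C-sharp E-flat G

A dominant seventh flat five: dominant seventh flat five on A.
- root: A
- major 3rd: C-sharp
- diminished 5th: E-flat
- minor 7th: G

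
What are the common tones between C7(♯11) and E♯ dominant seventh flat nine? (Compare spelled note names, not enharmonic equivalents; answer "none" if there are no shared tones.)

C7(♯11): C E G Bb F#
E♯ dominant seventh flat nine: E# G## B# D# F#
Common to both → F#.

F#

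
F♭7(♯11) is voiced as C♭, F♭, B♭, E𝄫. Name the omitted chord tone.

A♭

F♭7(♯11) = F♭, A♭, C♭, E𝄫, B♭. The voicing lacks the 3rd (major 3rd), A♭.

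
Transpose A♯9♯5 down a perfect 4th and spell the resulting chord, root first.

E♯  G𝄪  B𝄪  D♯  F𝄪

A perfect 4th down from A♯ is E♯, so the new chord is E♯ dominant ninth sharp five.
E♯ — root
G𝄪 — major 3rd
B𝄪 — augmented 5th
D♯ — minor 7th
F𝄪 — major 9th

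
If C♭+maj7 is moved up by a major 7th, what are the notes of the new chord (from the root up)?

Bb  D  F#  A

Transposed root: Cb → Bb (major 7th up). So we spell Bb augmented major seventh:
- root: Bb
- major 3rd: D
- augmented 5th: F#
- major 7th: A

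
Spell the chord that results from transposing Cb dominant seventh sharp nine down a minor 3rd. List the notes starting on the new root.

A-flat  C  E-flat  G-flat  B

A minor 3rd down from C-flat is A-flat, so the new chord is A-flat dominant seventh sharp nine.
Root: A-flat
Major 3rd (3rd): C
Perfect 5th (5th): E-flat
Minor 7th (7th): G-flat
Augmented 9th (9th): B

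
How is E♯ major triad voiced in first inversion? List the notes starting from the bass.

G-double-sharp B-sharp E-sharp

E♯ major triad = E-sharp–G-double-sharp–B-sharp; first inversion → third (G-double-sharp) lowest.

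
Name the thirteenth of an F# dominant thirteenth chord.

F# dominant thirteenth is built on F♯; its 13th is a major 13th above the root.
A sixth above F uses the letter D, and the major 13th above F♯ is D♯.

D♯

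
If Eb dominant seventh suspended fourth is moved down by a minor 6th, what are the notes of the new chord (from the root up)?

E-flat down a minor 6th → G. New chord: G dominant seventh suspended fourth.
Root: G
Perfect 4th (4th): C
Perfect 5th (5th): D
Minor 7th (7th): F

G, C, D, F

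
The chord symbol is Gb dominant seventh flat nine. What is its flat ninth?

Root of Gb dominant seventh flat nine = G-flat. The 9th is a minor 9th: G-flat up a minor 9th → A-double-flat.

A-double-flat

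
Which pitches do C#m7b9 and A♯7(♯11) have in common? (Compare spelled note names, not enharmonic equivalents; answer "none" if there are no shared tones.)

G#

C#m7b9: C# E G# B D
A♯7(♯11): A# C## E# G# D##
Common to both → G#.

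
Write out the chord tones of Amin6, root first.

Amin6: minor sixth on A.
A — root
C — minor 3rd
E — perfect 5th
F# — major 6th

A, C, E, F#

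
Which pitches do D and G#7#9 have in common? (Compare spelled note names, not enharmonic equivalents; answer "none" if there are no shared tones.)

D: D F♯ A
G#7#9: G♯ B♯ D♯ F♯ A𝄪
Common to both → F♯.

F♯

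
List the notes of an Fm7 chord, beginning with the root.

F, Ab, C, Eb

Fm7: minor seventh on F.
- root: F
- minor 3rd: Ab
- perfect 5th: C
- minor 7th: Eb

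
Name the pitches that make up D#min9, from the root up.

D# – F# – A# – C# – E#

Root D#, quality minor ninth:
- root: D#
- minor 3rd: F#
- perfect 5th: A#
- minor 7th: C#
- major 9th: E#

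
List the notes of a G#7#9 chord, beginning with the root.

G#7#9: dominant seventh sharp nine on G#.
Root: G#
Major 3rd (3rd): B#
Perfect 5th (5th): D#
Minor 7th (7th): F#
Augmented 9th (9th): A##

G#, B#, D#, F#, A##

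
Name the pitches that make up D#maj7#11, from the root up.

D♯ F𝄪 A♯ C𝄪 G𝄪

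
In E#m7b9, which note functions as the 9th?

F#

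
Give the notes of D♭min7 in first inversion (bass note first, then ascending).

Fb, Ab, Cb, Db

D♭min7 = Db–Fb–Ab–Cb; first inversion → third (Fb) lowest.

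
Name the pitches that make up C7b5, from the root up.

C7b5 is a dominant seventh flat five built on C.
C — root
E — major 3rd
Gb — diminished 5th
Bb — minor 7th

C  E  Gb  Bb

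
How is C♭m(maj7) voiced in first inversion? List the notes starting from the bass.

In root position, C♭m(maj7) is Cb–Ebb–Gb–Bb.
First inversion puts the third (Ebb) in the bass.

Ebb, Gb, Bb, Cb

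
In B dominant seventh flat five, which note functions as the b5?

F

B dominant seventh flat five is built on B; its 5th is a diminished 5th above the root.
A fifth above B uses the letter F, and the diminished 5th above B is F.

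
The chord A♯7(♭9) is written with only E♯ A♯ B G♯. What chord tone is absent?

C𝄪

A♯7(♭9) = A♯, C𝄪, E♯, G♯, B. The voicing lacks the 3rd (major 3rd), C𝄪.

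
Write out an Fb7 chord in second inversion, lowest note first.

Fb7 = F♭–A♭–C♭–E𝄫; second inversion → fifth (C♭) lowest.

C♭ – E𝄫 – F♭ – A♭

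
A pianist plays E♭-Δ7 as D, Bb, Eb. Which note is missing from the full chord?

Gb

E♭-Δ7 = Eb, Gb, Bb, D. The voicing lacks the 3rd (minor 3rd), Gb.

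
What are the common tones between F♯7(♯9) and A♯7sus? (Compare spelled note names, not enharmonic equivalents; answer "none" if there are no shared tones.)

A♯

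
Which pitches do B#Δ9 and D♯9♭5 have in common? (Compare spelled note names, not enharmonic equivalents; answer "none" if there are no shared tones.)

F##

B#Δ9: B# D## F## A## C##
D♯9♭5: D# F## A C# E#
Common to both → F##.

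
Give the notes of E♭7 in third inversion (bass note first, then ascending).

In root position, E♭7 is E♭–G–B♭–D♭.
Third inversion puts the seventh (D♭) in the bass.

D♭, E♭, G, B♭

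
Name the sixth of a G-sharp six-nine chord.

G-sharp six-nine is built on G-sharp; its 6th is a major 6th above the root.
A sixth above G uses the letter E, and the major 6th above G-sharp is E-sharp.

E-sharp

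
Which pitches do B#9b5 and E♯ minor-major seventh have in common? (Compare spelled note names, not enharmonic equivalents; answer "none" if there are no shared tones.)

B#9b5 = B#, D##, F#, A#, C##.
E♯ minor-major seventh = E#, G#, B#, D##.
Shared: B#, D##.

B#, D##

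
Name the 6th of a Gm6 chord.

E

Root of Gm6 = G. The 6th is a major 6th: G up a major 6th → E.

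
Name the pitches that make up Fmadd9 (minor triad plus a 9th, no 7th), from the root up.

Fmadd9 is a minor added-ninth built on F.
- root: F
- minor 3rd: A♭
- perfect 5th: C
- major 9th: G

F, A♭, C, G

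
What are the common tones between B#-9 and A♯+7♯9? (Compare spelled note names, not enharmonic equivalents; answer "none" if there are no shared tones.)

A# C##

B#-9 = B#, D#, F##, A#, C##.
A♯+7♯9 = A#, C##, E##, G#, B##.
Shared: A#, C##.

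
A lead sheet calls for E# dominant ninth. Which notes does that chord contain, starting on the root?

E# G## B# D# F##

E# dominant ninth: dominant ninth on E#.
- root: E#
- major 3rd: G##
- perfect 5th: B#
- minor 7th: D#
- major 9th: F##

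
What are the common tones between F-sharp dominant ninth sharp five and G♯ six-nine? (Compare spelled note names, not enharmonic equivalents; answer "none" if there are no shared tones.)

A-sharp G-sharp

F-sharp dominant ninth sharp five = F-sharp, A-sharp, C-double-sharp, E, G-sharp.
G♯ six-nine = G-sharp, B-sharp, D-sharp, E-sharp, A-sharp.
Shared: A-sharp, G-sharp.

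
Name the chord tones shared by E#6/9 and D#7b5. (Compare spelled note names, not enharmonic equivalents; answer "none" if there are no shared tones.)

E#6/9 = E#, G##, B#, C##, F##.
D#7b5 = D#, F##, A, C#.
Shared: F##.

F##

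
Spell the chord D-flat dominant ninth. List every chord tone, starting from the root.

D-flat dominant ninth is a dominant ninth built on Db.
- root: Db
- major 3rd: F
- perfect 5th: Ab
- minor 7th: Cb
- major 9th: Eb

Db, F, Ab, Cb, Eb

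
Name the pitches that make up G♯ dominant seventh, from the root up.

Root G-sharp, quality dominant seventh:
root → G-sharp
3rd (major 3rd) → B-sharp
5th (perfect 5th) → D-sharp
7th (minor 7th) → F-sharp

G-sharp  B-sharp  D-sharp  F-sharp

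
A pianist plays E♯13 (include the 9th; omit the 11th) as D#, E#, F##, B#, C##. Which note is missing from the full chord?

E♯13 = E#, G##, B#, D#, F##, C##. The voicing lacks the 3rd (major 3rd), G##.

G##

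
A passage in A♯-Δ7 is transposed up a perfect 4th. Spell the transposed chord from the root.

D#, F#, A#, C##

Transposed root: A# → D# (perfect 4th up). So we spell D# minor-major seventh:
- root: D#
- minor 3rd: F#
- perfect 5th: A#
- major 7th: C##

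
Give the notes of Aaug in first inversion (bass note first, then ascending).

C♯, E♯, A

In root position, Aaug is A–C♯–E♯.
First inversion puts the third (C♯) in the bass.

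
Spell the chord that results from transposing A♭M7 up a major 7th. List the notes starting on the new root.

G – B – D – F#

Ab up a major 7th → G. New chord: G major seventh.
G — root
B — major 3rd
D — perfect 5th
F# — major 7th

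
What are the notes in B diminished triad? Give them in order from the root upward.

B, D, F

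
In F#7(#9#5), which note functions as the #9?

G##

F#7(#9#5) is built on F#; its 9th is an augmented 9th above the root.
A second above F uses the letter G, and the augmented 9th above F# is G##.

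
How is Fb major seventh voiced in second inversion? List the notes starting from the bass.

Fb major seventh = Fb–Ab–Cb–Eb; second inversion → fifth (Cb) lowest.

Cb Eb Fb Ab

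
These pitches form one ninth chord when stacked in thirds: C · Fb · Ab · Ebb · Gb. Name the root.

Arranged so that each adjacent pair is a third by letter name: Fb – Ab – C – Ebb – Gb.
The bottom of that stack, Fb, is the root (this is Fb dominant ninth sharp five).

Fb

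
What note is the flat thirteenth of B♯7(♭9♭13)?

B♯7(♭9♭13) is built on B#; its 13th is a minor 13th above the root.
A sixth above B uses the letter G, and the minor 13th above B# is G#.

G#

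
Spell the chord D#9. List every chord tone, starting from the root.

D# F## A# C# E#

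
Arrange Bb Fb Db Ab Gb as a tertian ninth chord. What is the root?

Arranged so that each adjacent pair is a third by letter name: Gb – Bb – Db – Fb – Ab.
The bottom of that stack, Gb, is the root (this is Gb dominant ninth).

Gb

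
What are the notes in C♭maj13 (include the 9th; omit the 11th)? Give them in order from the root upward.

C♭ E♭ G♭ B♭ D♭ A♭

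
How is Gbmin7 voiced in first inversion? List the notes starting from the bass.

Bbb, Db, Fb, Gb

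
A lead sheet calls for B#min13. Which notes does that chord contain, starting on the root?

B# D# F## A# C## E# G##

B#min13: minor thirteenth on B#.
root → B#
3rd (minor 3rd) → D#
5th (perfect 5th) → F##
7th (minor 7th) → A#
9th (major 9th) → C##
11th (perfect 11th) → E#
13th (major 13th) → G##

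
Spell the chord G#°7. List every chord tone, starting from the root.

G#, B, D, F

G#°7: diminished seventh on G#.
- root: G#
- minor 3rd: B
- diminished 5th: D
- diminished 7th: F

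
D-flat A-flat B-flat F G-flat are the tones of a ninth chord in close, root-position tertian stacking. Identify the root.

G-flat

Stacking in thirds gives G-flat – B-flat – D-flat – F – A-flat, so G-flat is the root — G-flat major ninth.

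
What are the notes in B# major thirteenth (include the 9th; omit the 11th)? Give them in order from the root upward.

B#, D##, F##, A##, C##, G##

B# major thirteenth: major thirteenth on B#.
root → B#
3rd (major 3rd) → D##
5th (perfect 5th) → F##
7th (major 7th) → A##
9th (major 9th) → C##
13th (major 13th) → G##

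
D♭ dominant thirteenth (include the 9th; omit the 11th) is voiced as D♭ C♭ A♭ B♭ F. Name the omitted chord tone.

E♭

The full D♭ dominant thirteenth chord is D♭, F, A♭, C♭, E♭, B♭.
Comparing with the voicing, the major 9th (9th) — E♭ — is absent.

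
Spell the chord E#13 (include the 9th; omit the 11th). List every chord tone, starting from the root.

Root E#, quality dominant thirteenth:
- root: E#
- major 3rd: G##
- perfect 5th: B#
- minor 7th: D#
- major 9th: F##
- major 13th: C##

E#  G##  B#  D#  F##  C##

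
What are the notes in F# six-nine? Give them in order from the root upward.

F# six-nine is a six-nine built on F-sharp.
Root: F-sharp
Major 3rd (3rd): A-sharp
Perfect 5th (5th): C-sharp
Major 6th (6th): D-sharp
Major 9th (9th): G-sharp

F-sharp, A-sharp, C-sharp, D-sharp, G-sharp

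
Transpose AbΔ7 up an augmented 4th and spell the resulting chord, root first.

Ab up an augmented 4th → D. New chord: D major seventh.
D — root
F# — major 3rd
A — perfect 5th
C# — major 7th

D  F#  A  C#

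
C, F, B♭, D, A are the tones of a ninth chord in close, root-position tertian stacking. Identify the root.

Arranged so that each adjacent pair is a third by letter name: B♭ – D – F – A – C.
The bottom of that stack, B♭, is the root (this is B♭ major ninth).

B♭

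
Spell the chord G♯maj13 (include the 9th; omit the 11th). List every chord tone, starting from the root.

G# – B# – D# – F## – A# – E#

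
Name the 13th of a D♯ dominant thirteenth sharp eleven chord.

D♯ dominant thirteenth sharp eleven is built on D#; its 13th is a major 13th above the root.
A sixth above D uses the letter B, and the major 13th above D# is B#.

B#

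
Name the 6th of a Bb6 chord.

G

Root of Bb6 = Bb. The 6th is a major 6th: Bb up a major 6th → G.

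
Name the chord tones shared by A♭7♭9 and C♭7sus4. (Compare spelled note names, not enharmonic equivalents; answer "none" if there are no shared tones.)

A♭7♭9: A♭ C E♭ G♭ B𝄫
C♭7sus4: C♭ F♭ G♭ B𝄫
Common to both → G♭, B𝄫.

G♭ – B𝄫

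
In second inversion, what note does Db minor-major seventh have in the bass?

Db minor-major seventh in root position is D♭–F♭–A♭–C.
Second inversion places the fifth in the bass, which is A♭.

A♭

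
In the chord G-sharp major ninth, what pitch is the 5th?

D-sharp

G-sharp major ninth is built on G-sharp; its 5th is a perfect 5th above the root.
A fifth above G uses the letter D, and the perfect 5th above G-sharp is D-sharp.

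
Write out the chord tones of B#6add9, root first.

B#, D##, F##, G##, C##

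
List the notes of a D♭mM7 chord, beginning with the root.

Db  Fb  Ab  C

Root Db, quality minor-major seventh:
root → Db
3rd (minor 3rd) → Fb
5th (perfect 5th) → Ab
7th (major 7th) → C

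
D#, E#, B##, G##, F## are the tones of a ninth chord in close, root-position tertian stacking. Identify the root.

E#

Stacking in thirds gives E# – G## – B## – D# – F##, so E# is the root — E# dominant ninth sharp five.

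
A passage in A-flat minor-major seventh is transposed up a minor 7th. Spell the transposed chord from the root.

G-flat B-double-flat D-flat F

A-flat up a minor 7th → G-flat. New chord: G-flat minor-major seventh.
root → G-flat
3rd (minor 3rd) → B-double-flat
5th (perfect 5th) → D-flat
7th (major 7th) → F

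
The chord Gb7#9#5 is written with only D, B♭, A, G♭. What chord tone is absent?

Gb7#9#5 = G♭, B♭, D, F♭, A. The voicing lacks the 7th (minor 7th), F♭.

F♭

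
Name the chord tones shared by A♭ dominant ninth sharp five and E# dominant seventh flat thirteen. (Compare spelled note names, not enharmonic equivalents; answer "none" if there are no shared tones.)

A♭ dominant ninth sharp five: A-flat C E G-flat B-flat
E# dominant seventh flat thirteen: E-sharp G-double-sharp B-sharp D-sharp C-sharp
Common to both → none.

none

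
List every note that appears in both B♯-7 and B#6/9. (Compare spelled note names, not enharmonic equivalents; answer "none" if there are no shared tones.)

B♯-7 = B#, D#, F##, A#.
B#6/9 = B#, D##, F##, G##, C##.
Shared: B#, F##.

B#, F##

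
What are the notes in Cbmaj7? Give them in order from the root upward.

Cbmaj7: major seventh on Cb.
Cb — root
Eb — major 3rd
Gb — perfect 5th
Bb — major 7th

Cb Eb Gb Bb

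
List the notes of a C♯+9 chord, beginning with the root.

Root C♯, quality dominant ninth sharp five:
C♯ — root
E♯ — major 3rd
G𝄪 — augmented 5th
B — minor 7th
D♯ — major 9th

C♯, E♯, G𝄪, B, D♯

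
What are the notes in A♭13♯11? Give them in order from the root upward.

Ab C Eb Gb Bb D F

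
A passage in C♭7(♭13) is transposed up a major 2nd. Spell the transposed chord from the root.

Db – F – Ab – Cb – Bbb

Cb up a major 2nd → Db. New chord: Db dominant seventh flat thirteen.
- root: Db
- major 3rd: F
- perfect 5th: Ab
- minor 7th: Cb
- minor 13th: Bbb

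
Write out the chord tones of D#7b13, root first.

D#7b13 is a dominant seventh flat thirteen built on D♯.
D♯ — root
F𝄪 — major 3rd
A♯ — perfect 5th
C♯ — minor 7th
B — minor 13th

D♯ – F𝄪 – A♯ – C♯ – B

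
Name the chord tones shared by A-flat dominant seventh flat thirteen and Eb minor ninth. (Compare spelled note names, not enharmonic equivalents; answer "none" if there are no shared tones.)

E-flat, G-flat

A-flat dominant seventh flat thirteen: A-flat C E-flat G-flat F-flat
Eb minor ninth: E-flat G-flat B-flat D-flat F
Common to both → E-flat, G-flat.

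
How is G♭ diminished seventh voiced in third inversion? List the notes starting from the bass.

F-double-flat  G-flat  B-double-flat  D-double-flat

In root position, G♭ diminished seventh is G-flat–B-double-flat–D-double-flat–F-double-flat.
Third inversion puts the seventh (F-double-flat) in the bass.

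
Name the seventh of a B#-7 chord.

Root of B#-7 = B#. The 7th is a minor 7th: B# up a minor 7th → A#.

A#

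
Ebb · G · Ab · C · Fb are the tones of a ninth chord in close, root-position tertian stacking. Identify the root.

Stacking in thirds gives Fb – Ab – C – Ebb – G, so Fb is the root — Fb dominant seventh sharp nine sharp five.

Fb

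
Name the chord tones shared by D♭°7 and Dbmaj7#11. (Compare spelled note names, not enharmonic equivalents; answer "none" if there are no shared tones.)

Db

D♭°7 = Db, Fb, Abb, Cbb.
Dbmaj7#11 = Db, F, Ab, C, G.
Shared: Db.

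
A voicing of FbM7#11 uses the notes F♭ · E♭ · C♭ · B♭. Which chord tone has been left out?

A♭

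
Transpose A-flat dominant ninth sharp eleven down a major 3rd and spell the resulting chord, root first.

A major 3rd down from Ab is Fb, so the new chord is Fb dominant ninth sharp eleven.
root → Fb
3rd (major 3rd) → Ab
5th (perfect 5th) → Cb
7th (minor 7th) → Ebb
9th (major 9th) → Gb
11th (augmented 11th) → Bb

Fb, Ab, Cb, Ebb, Gb, Bb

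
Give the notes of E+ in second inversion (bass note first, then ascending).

B♯  E  G♯

E+ = E–G♯–B♯; second inversion → fifth (B♯) lowest.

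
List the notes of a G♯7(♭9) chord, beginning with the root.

G♯ B♯ D♯ F♯ A

Root G♯, quality dominant seventh flat nine:
root → G♯
3rd (major 3rd) → B♯
5th (perfect 5th) → D♯
7th (minor 7th) → F♯
9th (minor 9th) → A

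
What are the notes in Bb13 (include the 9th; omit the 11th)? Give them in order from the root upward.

Bb  D  F  Ab  C  G

Bb13 is a dominant thirteenth built on Bb.
Root: Bb
Major 3rd (3rd): D
Perfect 5th (5th): F
Minor 7th (7th): Ab
Major 9th (9th): C
Major 13th (13th): G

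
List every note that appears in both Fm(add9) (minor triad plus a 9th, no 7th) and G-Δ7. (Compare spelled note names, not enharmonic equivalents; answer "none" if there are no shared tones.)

G

Fm(add9) = F, Ab, C, G.
G-Δ7 = G, Bb, D, F#.
Shared: G.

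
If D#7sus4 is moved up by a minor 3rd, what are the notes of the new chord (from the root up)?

Transposed root: D# → F# (minor 3rd up). So we spell F# dominant seventh suspended fourth:
root → F#
4th (perfect 4th) → B
5th (perfect 5th) → C#
7th (minor 7th) → E

F#  B  C#  E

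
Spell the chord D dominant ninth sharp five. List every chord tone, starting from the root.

Root D, quality dominant ninth sharp five:
root → D
3rd (major 3rd) → F-sharp
5th (augmented 5th) → A-sharp
7th (minor 7th) → C
9th (major 9th) → E

D, F-sharp, A-sharp, C, E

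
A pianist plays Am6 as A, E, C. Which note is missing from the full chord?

F#

The full Am6 chord is A, C, E, F#.
Comparing with the voicing, the major 6th (6th) — F# — is absent.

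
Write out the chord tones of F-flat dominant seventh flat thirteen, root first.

F-flat dominant seventh flat thirteen: dominant seventh flat thirteen on F-flat.
Root: F-flat
Major 3rd (3rd): A-flat
Perfect 5th (5th): C-flat
Minor 7th (7th): E-double-flat
Minor 13th (13th): D-double-flat

F-flat  A-flat  C-flat  E-double-flat  D-double-flat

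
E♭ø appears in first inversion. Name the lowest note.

Gb

E♭ø = Eb–Gb–Bbb–Db. First inversion → third in the bass = Gb.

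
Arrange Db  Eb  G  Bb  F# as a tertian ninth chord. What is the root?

Eb

Arranged so that each adjacent pair is a third by letter name: Eb – G – Bb – Db – F#.
The bottom of that stack, Eb, is the root (this is Eb dominant seventh sharp nine).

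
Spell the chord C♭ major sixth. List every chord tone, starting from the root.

C♭ major sixth: major sixth on C-flat.
Root: C-flat
Major 3rd (3rd): E-flat
Perfect 5th (5th): G-flat
Major 6th (6th): A-flat

C-flat E-flat G-flat A-flat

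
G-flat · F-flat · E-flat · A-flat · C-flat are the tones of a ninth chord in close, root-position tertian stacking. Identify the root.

Stacking in thirds gives F-flat – A-flat – C-flat – E-flat – G-flat, so F-flat is the root — F-flat major ninth.

F-flat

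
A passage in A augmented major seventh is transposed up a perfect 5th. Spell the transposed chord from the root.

A perfect 5th up from A is E, so the new chord is E augmented major seventh.
- root: E
- major 3rd: G-sharp
- augmented 5th: B-sharp
- major 7th: D-sharp

E  G-sharp  B-sharp  D-sharp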